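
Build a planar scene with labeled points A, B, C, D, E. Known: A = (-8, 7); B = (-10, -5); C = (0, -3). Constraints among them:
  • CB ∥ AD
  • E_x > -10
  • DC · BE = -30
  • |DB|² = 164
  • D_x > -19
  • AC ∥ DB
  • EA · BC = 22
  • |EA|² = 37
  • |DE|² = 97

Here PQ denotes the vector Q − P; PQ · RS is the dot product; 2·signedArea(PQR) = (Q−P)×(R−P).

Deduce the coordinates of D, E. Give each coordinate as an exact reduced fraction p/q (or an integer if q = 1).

D = (-18, 5)
E = (-9, 1)

1. D_x = -18  [AC ∥ DB ∩ CB ∥ AD]
2. D_y = 5  [AC ∥ DB ∩ CB ∥ AD]
   → D = (-18, 5)
3. E_x = -9  [EA · BC = 22 ∩ DC · BE = -30]
4. E_y = 1  [EA · BC = 22 ∩ DC · BE = -30]
   → E = (-9, 1)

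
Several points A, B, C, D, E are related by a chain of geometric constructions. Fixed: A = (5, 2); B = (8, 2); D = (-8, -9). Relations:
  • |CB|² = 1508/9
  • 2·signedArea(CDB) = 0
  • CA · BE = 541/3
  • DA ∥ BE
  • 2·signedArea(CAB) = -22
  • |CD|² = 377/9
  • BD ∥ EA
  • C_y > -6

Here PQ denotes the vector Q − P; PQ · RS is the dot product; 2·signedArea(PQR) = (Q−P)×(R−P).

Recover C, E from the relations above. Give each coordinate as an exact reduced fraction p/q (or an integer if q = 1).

1. C_x = -8/3  [2·signedArea(CDB) = 0 ∩ 2·signedArea(CAB) = -22]
2. C_y = -16/3  [2·signedArea(CDB) = 0 ∩ 2·signedArea(CAB) = -22]
   → C = (-8/3, -16/3)
3. E_x = 21  [BD ∥ EA ∩ DA ∥ BE]
4. E_y = 13  [BD ∥ EA ∩ DA ∥ BE]
   → E = (21, 13)

C = (-8/3, -16/3)
E = (21, 13)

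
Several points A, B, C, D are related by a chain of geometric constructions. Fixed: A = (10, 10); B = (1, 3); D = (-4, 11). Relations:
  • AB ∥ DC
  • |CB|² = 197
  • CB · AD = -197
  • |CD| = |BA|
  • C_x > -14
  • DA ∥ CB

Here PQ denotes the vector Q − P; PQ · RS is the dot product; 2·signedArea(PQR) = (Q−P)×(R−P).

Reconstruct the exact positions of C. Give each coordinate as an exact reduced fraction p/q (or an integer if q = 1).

1. C_x = -13  [DA ∥ CB ∩ AB ∥ DC]
2. C_y = 4  [DA ∥ CB ∩ AB ∥ DC]
   → C = (-13, 4)

C = (-13, 4)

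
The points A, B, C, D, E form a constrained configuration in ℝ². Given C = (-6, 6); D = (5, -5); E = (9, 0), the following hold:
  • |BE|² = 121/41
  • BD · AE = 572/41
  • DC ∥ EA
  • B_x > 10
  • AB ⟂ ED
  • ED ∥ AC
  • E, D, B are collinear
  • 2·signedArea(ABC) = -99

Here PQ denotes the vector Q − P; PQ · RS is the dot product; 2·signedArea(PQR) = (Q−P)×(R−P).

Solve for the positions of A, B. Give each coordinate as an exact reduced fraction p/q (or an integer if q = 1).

1. A_x = -2  [ED ∥ AC ∩ DC ∥ EA]
2. A_y = 11  [ED ∥ AC ∩ DC ∥ EA]
   → A = (-2, 11)
3. B_x = 413/41  [E, D, B are collinear ∩ AB ⟂ ED]
4. B_y = 55/41  [E, D, B are collinear ∩ AB ⟂ ED]
   → B = (413/41, 55/41)

A = (-2, 11)
B = (413/41, 55/41)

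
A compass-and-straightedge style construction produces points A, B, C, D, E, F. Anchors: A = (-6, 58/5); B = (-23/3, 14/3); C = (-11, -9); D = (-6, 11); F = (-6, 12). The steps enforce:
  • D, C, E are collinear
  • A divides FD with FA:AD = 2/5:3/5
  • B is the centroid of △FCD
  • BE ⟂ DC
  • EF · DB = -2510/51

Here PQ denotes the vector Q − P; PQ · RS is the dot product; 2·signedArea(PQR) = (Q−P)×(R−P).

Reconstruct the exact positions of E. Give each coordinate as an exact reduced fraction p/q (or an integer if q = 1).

1. E_x = -129/17  [D, C, E are collinear ∩ BE ⟂ DC]
2. E_y = 79/17  [D, C, E are collinear ∩ BE ⟂ DC]
   → E = (-129/17, 79/17)

E = (-129/17, 79/17)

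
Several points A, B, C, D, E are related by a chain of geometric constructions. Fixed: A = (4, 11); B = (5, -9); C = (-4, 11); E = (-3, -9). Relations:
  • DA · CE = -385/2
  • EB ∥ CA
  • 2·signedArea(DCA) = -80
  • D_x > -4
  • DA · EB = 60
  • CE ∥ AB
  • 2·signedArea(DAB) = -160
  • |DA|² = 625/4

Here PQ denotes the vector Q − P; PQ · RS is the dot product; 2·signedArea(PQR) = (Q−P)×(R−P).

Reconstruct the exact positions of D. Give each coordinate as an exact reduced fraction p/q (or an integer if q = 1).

D = (-7/2, 1)

1. D_x = -7/2  [2·signedArea(DCA) = -80 ∩ 2·signedArea(DAB) = -160]
2. D_y = 1  [2·signedArea(DCA) = -80 ∩ 2·signedArea(DAB) = -160]
   → D = (-7/2, 1)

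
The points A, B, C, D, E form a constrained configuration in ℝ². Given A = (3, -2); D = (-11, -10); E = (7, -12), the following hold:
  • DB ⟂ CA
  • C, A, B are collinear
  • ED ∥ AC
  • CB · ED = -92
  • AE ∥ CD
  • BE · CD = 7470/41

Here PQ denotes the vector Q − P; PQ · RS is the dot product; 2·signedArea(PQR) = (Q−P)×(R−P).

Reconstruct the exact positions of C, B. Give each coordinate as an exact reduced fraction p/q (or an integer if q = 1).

B = (-408/41, -23/41)
C = (-15, 0)

1. C_x = -15  [AE ∥ CD ∩ ED ∥ AC]
2. C_y = 0  [AE ∥ CD ∩ ED ∥ AC]
   → C = (-15, 0)
3. B_x = -408/41  [C, A, B are collinear ∩ DB ⟂ CA]
4. B_y = -23/41  [C, A, B are collinear ∩ DB ⟂ CA]
   → B = (-408/41, -23/41)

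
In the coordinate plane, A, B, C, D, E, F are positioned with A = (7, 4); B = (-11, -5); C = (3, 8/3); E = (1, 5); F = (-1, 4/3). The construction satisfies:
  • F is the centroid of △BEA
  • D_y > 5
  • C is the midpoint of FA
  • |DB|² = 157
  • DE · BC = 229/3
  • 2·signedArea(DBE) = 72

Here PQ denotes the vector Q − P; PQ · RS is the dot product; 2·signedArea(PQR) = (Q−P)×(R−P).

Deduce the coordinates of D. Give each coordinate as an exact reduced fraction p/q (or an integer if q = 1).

D = (-5, 6)

1. D_x = -5  [2·signedArea(DBE) = 72 ∩ DE · BC = 229/3]
2. D_y = 6  [2·signedArea(DBE) = 72 ∩ DE · BC = 229/3]
   → D = (-5, 6)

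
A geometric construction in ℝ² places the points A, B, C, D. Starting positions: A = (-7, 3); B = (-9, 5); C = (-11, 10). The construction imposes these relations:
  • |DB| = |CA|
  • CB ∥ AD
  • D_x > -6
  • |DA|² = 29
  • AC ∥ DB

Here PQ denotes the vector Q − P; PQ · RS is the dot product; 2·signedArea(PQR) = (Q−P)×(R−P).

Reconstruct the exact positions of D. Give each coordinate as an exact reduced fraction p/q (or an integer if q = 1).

1. D_x = -5  [AC ∥ DB ∩ CB ∥ AD]
2. D_y = -2  [AC ∥ DB ∩ CB ∥ AD]
   → D = (-5, -2)

D = (-5, -2)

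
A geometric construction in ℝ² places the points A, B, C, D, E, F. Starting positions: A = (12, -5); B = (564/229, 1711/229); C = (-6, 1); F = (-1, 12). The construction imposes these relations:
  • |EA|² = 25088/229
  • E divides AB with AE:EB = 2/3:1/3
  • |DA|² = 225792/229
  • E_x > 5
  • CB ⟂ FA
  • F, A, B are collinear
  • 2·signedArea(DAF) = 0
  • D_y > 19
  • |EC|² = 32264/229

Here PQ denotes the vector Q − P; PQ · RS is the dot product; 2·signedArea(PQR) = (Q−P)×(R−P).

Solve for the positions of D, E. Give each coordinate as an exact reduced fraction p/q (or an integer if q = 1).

D = (-1620/229, 4567/229)
E = (1292/229, 759/229)

1. D_x = -1620/229  [line -17·x + -13·y + 139 = 0 ∩ |DA|² = 225792/229]
2. D_y = 4567/229  [line -17·x + -13·y + 139 = 0 ∩ |DA|² = 225792/229]
   → D = (-1620/229, 4567/229)
3. E_x = 1292/229  [E divides AB with AE:EB = 2/3:1/3]
4. E_y = 759/229  [E divides AB with AE:EB = 2/3:1/3]
   → E = (1292/229, 759/229)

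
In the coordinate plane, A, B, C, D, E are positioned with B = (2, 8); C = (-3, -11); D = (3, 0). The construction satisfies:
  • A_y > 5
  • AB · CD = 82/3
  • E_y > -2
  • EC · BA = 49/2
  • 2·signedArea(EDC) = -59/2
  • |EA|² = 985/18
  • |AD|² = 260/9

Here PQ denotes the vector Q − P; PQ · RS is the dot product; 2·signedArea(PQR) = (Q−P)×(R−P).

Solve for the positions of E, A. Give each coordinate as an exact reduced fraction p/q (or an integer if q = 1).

A = (7/3, 16/3)
E = (-1/2, -3/2)

1. A_x = 7/3  [line -6·x + -11·y + 218/3 = 0 ∩ |AD|² = 260/9]
2. A_y = 16/3  [line -6·x + -11·y + 218/3 = 0 ∩ |AD|² = 260/9]
   → A = (7/3, 16/3)
3. E_x = -1/2  [2·signedArea(EDC) = -59/2 ∩ EC · BA = 49/2]
4. E_y = -3/2  [2·signedArea(EDC) = -59/2 ∩ EC · BA = 49/2]
   → E = (-1/2, -3/2)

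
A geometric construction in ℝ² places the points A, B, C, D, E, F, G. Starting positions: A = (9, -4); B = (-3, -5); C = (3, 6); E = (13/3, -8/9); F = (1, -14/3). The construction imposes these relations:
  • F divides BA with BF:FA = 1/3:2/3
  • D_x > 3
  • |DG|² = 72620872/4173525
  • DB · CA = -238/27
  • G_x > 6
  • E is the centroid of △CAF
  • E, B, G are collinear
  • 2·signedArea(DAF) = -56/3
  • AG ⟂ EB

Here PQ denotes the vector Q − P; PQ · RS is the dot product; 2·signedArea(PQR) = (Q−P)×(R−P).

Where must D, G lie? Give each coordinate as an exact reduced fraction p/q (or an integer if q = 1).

1. D_x = 29/9  [2·signedArea(DAF) = -56/3 ∩ DB · CA = -238/27]
2. D_y = -58/27  [2·signedArea(DAF) = -56/3 ∩ DB · CA = -238/27]
   → D = (29/9, -58/27)
3. G_x = 37539/5725  [E, B, G are collinear ∩ AG ⟂ EB]
4. G_y = 2048/5725  [E, B, G are collinear ∩ AG ⟂ EB]
   → G = (37539/5725, 2048/5725)

D = (29/9, -58/27)
G = (37539/5725, 2048/5725)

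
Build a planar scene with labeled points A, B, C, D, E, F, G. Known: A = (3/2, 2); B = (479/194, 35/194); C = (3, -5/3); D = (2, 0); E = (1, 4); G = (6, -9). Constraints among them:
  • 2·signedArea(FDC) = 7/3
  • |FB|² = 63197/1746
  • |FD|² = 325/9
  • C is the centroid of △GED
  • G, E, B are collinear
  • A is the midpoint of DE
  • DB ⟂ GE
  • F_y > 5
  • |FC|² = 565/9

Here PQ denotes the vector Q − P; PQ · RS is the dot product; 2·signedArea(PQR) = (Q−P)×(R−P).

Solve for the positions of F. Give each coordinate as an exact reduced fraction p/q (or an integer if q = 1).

F = (0, 17/3)

1. F_x = 0  [line 5/3·x + 1·y + -17/3 = 0 ∩ |FB|² = 63197/1746]
2. F_y = 17/3  [line 5/3·x + 1·y + -17/3 = 0 ∩ |FB|² = 63197/1746]
   → F = (0, 17/3)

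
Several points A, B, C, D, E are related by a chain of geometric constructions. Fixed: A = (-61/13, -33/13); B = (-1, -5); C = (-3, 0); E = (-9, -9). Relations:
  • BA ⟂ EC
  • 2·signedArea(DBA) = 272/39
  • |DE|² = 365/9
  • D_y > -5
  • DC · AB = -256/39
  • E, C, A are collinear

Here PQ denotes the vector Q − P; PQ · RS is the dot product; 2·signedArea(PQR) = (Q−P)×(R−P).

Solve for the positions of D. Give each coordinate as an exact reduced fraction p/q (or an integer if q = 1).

1. D_x = -13/3  [2·signedArea(DBA) = 272/39 ∩ DC · AB = -256/39]
2. D_y = -14/3  [2·signedArea(DBA) = 272/39 ∩ DC · AB = -256/39]
   → D = (-13/3, -14/3)

D = (-13/3, -14/3)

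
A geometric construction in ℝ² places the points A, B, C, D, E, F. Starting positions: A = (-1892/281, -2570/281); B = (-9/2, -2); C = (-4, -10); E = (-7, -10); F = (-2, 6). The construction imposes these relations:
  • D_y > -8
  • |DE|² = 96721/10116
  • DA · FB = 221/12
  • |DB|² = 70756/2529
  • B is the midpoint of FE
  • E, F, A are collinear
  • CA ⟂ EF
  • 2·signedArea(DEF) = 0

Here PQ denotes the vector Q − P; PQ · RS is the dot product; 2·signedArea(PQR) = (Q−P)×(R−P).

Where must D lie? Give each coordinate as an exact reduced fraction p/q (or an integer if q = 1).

1. D_x = -10247/1686  [2·signedArea(DEF) = 0 ∩ DA · FB = 221/12]
2. D_y = -5942/843  [2·signedArea(DEF) = 0 ∩ DA · FB = 221/12]
   → D = (-10247/1686, -5942/843)

D = (-10247/1686, -5942/843)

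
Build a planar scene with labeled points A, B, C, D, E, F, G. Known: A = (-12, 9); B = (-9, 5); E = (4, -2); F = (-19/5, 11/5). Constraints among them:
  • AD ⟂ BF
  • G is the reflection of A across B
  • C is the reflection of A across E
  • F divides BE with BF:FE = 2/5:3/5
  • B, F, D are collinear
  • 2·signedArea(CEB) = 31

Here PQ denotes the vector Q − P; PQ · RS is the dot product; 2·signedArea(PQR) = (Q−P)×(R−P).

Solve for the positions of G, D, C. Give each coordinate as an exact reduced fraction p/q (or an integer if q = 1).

C = (20, -13)
D = (-2833/218, 1559/218)
G = (-6, 1)

1. G_x = -6  [G is the reflection of A across B]
2. G_y = 1  [G is the reflection of A across B]
   → G = (-6, 1)
3. D_x = -2833/218  [B, F, D are collinear ∩ AD ⟂ BF]
4. D_y = 1559/218  [B, F, D are collinear ∩ AD ⟂ BF]
   → D = (-2833/218, 1559/218)
5. C_x = 20  [C is the reflection of A across E]
6. C_y = -13  [C is the reflection of A across E]
   → C = (20, -13)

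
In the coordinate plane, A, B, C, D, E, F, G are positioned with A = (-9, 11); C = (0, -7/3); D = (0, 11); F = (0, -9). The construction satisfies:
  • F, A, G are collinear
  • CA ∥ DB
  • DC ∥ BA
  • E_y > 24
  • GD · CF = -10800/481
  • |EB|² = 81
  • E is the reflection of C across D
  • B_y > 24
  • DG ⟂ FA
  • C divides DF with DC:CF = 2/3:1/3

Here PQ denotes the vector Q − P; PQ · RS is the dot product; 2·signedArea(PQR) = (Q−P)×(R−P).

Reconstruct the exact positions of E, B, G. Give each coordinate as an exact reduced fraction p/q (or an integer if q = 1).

1. E_x = 0  [E is the reflection of C across D]
2. E_y = 73/3  [E is the reflection of C across D]
   → E = (0, 73/3)
3. B_x = -9  [DC ∥ BA ∩ CA ∥ DB]
4. B_y = 73/3  [DC ∥ BA ∩ CA ∥ DB]
   → B = (-9, 73/3)
5. G_x = -3600/481  [F, A, G are collinear ∩ DG ⟂ FA]
6. G_y = 3671/481  [F, A, G are collinear ∩ DG ⟂ FA]
   → G = (-3600/481, 3671/481)

B = (-9, 73/3)
E = (0, 73/3)
G = (-3600/481, 3671/481)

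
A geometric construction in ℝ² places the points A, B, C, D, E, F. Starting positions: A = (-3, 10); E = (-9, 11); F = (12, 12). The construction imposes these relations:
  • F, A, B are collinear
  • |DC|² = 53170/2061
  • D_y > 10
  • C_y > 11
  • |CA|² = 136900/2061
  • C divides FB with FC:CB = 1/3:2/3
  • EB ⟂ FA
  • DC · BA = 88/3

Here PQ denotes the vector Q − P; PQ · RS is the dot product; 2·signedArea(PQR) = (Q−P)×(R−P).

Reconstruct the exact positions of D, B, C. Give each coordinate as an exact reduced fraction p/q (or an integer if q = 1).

B = (-2007/229, 2114/229)
C = (1163/229, 7610/687)
D = (0, 11)

1. B_x = -2007/229  [F, A, B are collinear ∩ EB ⟂ FA]
2. B_y = 2114/229  [F, A, B are collinear ∩ EB ⟂ FA]
   → B = (-2007/229, 2114/229)
3. C_x = 1163/229  [C divides FB with FC:CB = 1/3:2/3]
4. C_y = 7610/687  [C divides FB with FC:CB = 1/3:2/3]
   → C = (1163/229, 7610/687)
5. D_x = 0  [line -1320/229·x + -176/229·y + 1936/229 = 0 ∩ |DC|² = 53170/2061]
6. D_y = 11  [line -1320/229·x + -176/229·y + 1936/229 = 0 ∩ |DC|² = 53170/2061]
   → D = (0, 11)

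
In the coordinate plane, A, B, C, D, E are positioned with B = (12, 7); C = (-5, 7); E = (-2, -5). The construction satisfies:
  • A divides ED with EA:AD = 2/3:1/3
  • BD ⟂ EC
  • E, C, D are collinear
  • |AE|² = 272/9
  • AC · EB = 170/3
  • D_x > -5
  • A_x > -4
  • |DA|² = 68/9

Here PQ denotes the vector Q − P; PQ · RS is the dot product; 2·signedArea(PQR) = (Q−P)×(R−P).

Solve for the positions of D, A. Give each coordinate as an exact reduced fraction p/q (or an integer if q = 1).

A = (-10/3, 1/3)
D = (-4, 3)

1. D_x = -4  [E, C, D are collinear ∩ BD ⟂ EC]
2. D_y = 3  [E, C, D are collinear ∩ BD ⟂ EC]
   → D = (-4, 3)
3. A_x = -10/3  [A divides ED with EA:AD = 2/3:1/3]
4. A_y = 1/3  [A divides ED with EA:AD = 2/3:1/3]
   → A = (-10/3, 1/3)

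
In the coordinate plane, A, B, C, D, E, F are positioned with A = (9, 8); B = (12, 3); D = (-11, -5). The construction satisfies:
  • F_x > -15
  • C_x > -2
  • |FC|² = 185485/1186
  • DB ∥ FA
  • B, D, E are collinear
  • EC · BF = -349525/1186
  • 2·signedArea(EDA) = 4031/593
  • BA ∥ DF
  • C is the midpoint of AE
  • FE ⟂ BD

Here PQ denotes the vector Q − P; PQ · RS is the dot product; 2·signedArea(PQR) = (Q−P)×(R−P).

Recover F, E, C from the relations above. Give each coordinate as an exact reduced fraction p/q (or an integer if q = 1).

1. F_x = -14  [DB ∥ FA ∩ BA ∥ DF]
2. F_y = 0  [DB ∥ FA ∩ BA ∥ DF]
   → F = (-14, 0)
3. E_x = -7190/593  [B, D, E are collinear ∩ FE ⟂ BD]
4. E_y = -3197/593  [B, D, E are collinear ∩ FE ⟂ BD]
   → E = (-7190/593, -3197/593)
5. C_x = -1853/1186  [C is the midpoint of AE]
6. C_y = 1547/1186  [C is the midpoint of AE]
   → C = (-1853/1186, 1547/1186)

C = (-1853/1186, 1547/1186)
E = (-7190/593, -3197/593)
F = (-14, 0)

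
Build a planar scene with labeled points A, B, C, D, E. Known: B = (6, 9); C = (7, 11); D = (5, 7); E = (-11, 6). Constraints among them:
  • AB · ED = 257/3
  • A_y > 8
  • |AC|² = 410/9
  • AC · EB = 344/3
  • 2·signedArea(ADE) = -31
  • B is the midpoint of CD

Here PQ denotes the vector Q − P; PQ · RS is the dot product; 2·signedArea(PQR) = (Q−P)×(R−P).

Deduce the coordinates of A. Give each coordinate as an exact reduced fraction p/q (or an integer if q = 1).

1. A_x = 2/3  [2·signedArea(ADE) = -31 ∩ AC · EB = 344/3]
2. A_y = 26/3  [2·signedArea(ADE) = -31 ∩ AC · EB = 344/3]
   → A = (2/3, 26/3)

A = (2/3, 26/3)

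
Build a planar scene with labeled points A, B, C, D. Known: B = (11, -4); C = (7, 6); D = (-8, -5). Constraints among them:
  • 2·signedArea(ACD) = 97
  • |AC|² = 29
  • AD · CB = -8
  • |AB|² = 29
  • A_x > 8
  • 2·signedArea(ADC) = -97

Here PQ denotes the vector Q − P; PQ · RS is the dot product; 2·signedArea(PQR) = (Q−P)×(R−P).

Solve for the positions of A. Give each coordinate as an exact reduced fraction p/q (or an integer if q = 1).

A = (9, 1)

1. A_x = 9  [2·signedArea(ACD) = 97 ∩ AD · CB = -8]
2. A_y = 1  [2·signedArea(ACD) = 97 ∩ AD · CB = -8]
   → A = (9, 1)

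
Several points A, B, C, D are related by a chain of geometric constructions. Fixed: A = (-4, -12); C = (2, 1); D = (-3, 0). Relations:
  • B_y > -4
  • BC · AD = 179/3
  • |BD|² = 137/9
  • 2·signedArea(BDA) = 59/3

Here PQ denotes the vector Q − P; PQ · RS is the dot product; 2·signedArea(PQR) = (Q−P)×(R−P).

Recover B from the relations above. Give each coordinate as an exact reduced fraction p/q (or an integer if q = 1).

1. B_x = -5/3  [2·signedArea(BDA) = 59/3 ∩ BC · AD = 179/3]
2. B_y = -11/3  [2·signedArea(BDA) = 59/3 ∩ BC · AD = 179/3]
   → B = (-5/3, -11/3)

B = (-5/3, -11/3)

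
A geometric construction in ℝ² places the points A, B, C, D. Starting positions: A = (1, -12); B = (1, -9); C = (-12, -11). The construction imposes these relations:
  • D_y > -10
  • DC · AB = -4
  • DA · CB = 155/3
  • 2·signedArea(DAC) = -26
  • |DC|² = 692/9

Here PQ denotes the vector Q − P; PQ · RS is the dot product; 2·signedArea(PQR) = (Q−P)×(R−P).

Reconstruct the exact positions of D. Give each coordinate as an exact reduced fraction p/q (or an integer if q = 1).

1. D_x = -10/3  [2·signedArea(DAC) = -26 ∩ DA · CB = 155/3]
2. D_y = -29/3  [2·signedArea(DAC) = -26 ∩ DA · CB = 155/3]
   → D = (-10/3, -29/3)

D = (-10/3, -29/3)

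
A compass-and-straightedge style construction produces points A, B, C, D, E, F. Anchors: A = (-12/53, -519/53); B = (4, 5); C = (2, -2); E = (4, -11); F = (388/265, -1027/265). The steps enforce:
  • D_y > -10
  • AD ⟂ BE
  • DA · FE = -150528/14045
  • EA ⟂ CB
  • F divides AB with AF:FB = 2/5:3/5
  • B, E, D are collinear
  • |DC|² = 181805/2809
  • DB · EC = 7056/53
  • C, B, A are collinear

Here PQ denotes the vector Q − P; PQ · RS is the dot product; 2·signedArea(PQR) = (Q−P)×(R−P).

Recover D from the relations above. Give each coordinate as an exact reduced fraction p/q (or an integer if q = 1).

1. D_x = 4  [B, E, D are collinear ∩ AD ⟂ BE]
2. D_y = -519/53  [B, E, D are collinear ∩ AD ⟂ BE]
   → D = (4, -519/53)

D = (4, -519/53)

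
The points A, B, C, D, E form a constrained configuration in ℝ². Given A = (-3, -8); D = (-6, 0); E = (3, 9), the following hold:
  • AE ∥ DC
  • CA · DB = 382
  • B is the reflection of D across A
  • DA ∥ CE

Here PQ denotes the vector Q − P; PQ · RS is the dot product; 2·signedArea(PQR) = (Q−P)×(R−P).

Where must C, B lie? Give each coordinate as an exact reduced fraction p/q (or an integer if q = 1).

1. C_x = 0  [DA ∥ CE ∩ AE ∥ DC]
2. C_y = 17  [DA ∥ CE ∩ AE ∥ DC]
   → C = (0, 17)
3. B_x = 0  [B is the reflection of D across A]
4. B_y = -16  [B is the reflection of D across A]
   → B = (0, -16)

B = (0, -16)
C = (0, 17)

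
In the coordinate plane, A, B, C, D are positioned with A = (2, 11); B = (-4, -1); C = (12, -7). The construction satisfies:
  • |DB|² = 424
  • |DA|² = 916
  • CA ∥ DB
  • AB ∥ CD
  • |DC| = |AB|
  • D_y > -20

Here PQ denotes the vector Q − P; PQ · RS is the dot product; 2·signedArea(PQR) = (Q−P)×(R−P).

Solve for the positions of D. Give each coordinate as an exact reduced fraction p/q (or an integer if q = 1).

1. D_x = 6  [CA ∥ DB ∩ AB ∥ CD]
2. D_y = -19  [CA ∥ DB ∩ AB ∥ CD]
   → D = (6, -19)

D = (6, -19)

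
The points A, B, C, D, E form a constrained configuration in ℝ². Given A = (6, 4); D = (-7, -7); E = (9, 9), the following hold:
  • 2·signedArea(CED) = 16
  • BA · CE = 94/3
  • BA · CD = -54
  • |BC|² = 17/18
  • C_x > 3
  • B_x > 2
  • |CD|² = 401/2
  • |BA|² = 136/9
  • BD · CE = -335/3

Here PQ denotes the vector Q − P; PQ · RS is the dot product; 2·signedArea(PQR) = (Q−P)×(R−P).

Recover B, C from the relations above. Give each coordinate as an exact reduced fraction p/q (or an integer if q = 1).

1. C_x = 7/2  [line 16·x + -16·y + -16 = 0 ∩ |CD|² = 401/2]
2. C_y = 5/2  [line 16·x + -16·y + -16 = 0 ∩ |CD|² = 401/2]
   → C = (7/2, 5/2)
3. B_x = 8/3  [BA · CE = 94/3 ∩ BA · CD = -54]
4. B_y = 2  [BA · CE = 94/3 ∩ BA · CD = -54]
   → B = (8/3, 2)

B = (8/3, 2)
C = (7/2, 5/2)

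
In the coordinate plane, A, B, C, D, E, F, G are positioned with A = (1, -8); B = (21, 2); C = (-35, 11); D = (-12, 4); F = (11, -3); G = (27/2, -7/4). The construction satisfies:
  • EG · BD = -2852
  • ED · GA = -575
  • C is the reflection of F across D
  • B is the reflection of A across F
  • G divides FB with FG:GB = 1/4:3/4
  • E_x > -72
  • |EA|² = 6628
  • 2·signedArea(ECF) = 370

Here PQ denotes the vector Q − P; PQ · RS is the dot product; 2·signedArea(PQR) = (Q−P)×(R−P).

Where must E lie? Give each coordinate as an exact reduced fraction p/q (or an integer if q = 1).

1. E_x = -71  [EG · BD = -2852 ∩ 2·signedArea(ECF) = 370]
2. E_y = 30  [EG · BD = -2852 ∩ 2·signedArea(ECF) = 370]
   → E = (-71, 30)

E = (-71, 30)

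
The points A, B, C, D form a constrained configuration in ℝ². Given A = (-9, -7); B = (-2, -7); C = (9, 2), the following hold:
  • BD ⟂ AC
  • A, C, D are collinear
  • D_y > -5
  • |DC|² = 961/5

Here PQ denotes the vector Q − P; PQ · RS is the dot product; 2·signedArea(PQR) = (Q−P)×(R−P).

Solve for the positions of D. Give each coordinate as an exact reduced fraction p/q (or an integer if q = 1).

1. D_x = -17/5  [A, C, D are collinear ∩ BD ⟂ AC]
2. D_y = -21/5  [A, C, D are collinear ∩ BD ⟂ AC]
   → D = (-17/5, -21/5)

D = (-17/5, -21/5)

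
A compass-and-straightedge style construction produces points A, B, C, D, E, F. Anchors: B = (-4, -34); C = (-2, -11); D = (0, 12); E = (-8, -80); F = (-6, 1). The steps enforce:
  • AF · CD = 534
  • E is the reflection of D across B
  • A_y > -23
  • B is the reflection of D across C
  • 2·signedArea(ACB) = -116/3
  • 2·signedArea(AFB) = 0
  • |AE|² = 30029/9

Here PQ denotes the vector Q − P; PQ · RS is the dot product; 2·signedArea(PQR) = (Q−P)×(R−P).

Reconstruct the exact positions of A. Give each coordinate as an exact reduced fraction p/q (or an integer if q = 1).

1. A_x = -14/3  [2·signedArea(AFB) = 0 ∩ 2·signedArea(ACB) = -116/3]
2. A_y = -67/3  [2·signedArea(AFB) = 0 ∩ 2·signedArea(ACB) = -116/3]
   → A = (-14/3, -67/3)

A = (-14/3, -67/3)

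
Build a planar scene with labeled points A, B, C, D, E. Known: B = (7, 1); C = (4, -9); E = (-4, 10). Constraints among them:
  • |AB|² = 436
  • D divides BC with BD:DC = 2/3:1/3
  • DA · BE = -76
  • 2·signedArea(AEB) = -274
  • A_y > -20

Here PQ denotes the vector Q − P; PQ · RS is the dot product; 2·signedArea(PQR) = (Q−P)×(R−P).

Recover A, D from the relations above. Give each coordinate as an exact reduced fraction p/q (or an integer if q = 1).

A = (1, -19)
D = (5, -17/3)

1. D_x = 5  [D divides BC with BD:DC = 2/3:1/3]
2. D_y = -17/3  [D divides BC with BD:DC = 2/3:1/3]
   → D = (5, -17/3)
3. A_x = 1  [2·signedArea(AEB) = -274 ∩ DA · BE = -76]
4. A_y = -19  [2·signedArea(AEB) = -274 ∩ DA · BE = -76]
   → A = (1, -19)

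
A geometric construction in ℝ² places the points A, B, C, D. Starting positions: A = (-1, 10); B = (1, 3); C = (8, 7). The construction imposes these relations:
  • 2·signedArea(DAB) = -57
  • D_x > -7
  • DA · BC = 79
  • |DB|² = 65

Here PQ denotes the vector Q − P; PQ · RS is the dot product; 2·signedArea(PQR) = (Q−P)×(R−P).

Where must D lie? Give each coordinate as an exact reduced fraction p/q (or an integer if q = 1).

1. D_x = -6  [2·signedArea(DAB) = -57 ∩ DA · BC = 79]
2. D_y = -1  [2·signedArea(DAB) = -57 ∩ DA · BC = 79]
   → D = (-6, -1)

D = (-6, -1)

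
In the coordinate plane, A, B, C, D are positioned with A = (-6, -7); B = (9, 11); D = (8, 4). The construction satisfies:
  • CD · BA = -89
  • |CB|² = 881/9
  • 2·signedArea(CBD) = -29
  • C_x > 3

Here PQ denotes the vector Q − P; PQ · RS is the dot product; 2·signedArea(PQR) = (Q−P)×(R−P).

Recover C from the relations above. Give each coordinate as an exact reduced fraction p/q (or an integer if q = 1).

C = (11/3, 8/3)

1. C_x = 11/3  [CD · BA = -89 ∩ 2·signedArea(CBD) = -29]
2. C_y = 8/3  [CD · BA = -89 ∩ 2·signedArea(CBD) = -29]
   → C = (11/3, 8/3)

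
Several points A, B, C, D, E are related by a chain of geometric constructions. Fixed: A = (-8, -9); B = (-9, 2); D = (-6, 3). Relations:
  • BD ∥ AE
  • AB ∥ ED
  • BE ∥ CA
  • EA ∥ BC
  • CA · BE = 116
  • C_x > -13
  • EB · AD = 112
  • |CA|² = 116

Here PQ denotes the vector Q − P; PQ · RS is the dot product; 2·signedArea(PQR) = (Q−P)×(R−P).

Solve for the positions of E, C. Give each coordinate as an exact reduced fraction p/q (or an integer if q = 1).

1. E_x = -5  [AB ∥ ED ∩ BD ∥ AE]
2. E_y = -8  [AB ∥ ED ∩ BD ∥ AE]
   → E = (-5, -8)
3. C_x = -12  [BE ∥ CA ∩ EA ∥ BC]
4. C_y = 1  [BE ∥ CA ∩ EA ∥ BC]
   → C = (-12, 1)

C = (-12, 1)
E = (-5, -8)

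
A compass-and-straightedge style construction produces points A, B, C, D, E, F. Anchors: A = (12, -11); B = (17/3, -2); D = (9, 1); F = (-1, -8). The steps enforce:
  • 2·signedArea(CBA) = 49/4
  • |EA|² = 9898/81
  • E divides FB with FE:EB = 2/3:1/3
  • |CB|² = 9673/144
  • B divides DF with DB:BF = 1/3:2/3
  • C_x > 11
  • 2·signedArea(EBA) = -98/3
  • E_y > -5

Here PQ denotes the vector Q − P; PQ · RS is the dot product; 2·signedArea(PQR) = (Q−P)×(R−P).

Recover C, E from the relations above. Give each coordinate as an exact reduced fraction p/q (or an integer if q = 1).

C = (45/4, -8)
E = (31/9, -4)

1. C_x = 45/4  [line 9·x + 19/3·y + -607/12 = 0 ∩ |CB|² = 9673/144]
2. C_y = -8  [line 9·x + 19/3·y + -607/12 = 0 ∩ |CB|² = 9673/144]
   → C = (45/4, -8)
3. E_x = 31/9  [E divides FB with FE:EB = 2/3:1/3]
4. E_y = -4  [E divides FB with FE:EB = 2/3:1/3]
   → E = (31/9, -4)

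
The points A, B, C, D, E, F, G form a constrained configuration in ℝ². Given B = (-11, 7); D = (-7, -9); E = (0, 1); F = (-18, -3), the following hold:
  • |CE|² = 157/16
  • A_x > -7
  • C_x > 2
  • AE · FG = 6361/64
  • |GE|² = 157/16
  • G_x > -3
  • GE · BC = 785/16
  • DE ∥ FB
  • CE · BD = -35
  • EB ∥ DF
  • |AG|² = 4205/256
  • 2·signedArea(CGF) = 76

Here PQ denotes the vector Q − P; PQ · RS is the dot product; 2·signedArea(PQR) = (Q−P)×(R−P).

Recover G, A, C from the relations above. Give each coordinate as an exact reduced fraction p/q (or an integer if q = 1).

1. C_x = 11/4  [line -4·x + 16·y + 19 = 0 ∩ |CE|² = 157/16]
2. C_y = -1/2  [line -4·x + 16·y + 19 = 0 ∩ |CE|² = 157/16]
   → C = (11/4, -1/2)
3. G_x = -11/4  [GE · BC = 785/16 ∩ 2·signedArea(CGF) = 76]
4. G_y = 5/2  [GE · BC = 785/16 ∩ 2·signedArea(CGF) = 76]
   → G = (-11/4, 5/2)
5. A_x = -105/16  [line -61/4·x + -11/2·y + -6009/64 = 0 ∩ |AG|² = 4205/256]
6. A_y = 9/8  [line -61/4·x + -11/2·y + -6009/64 = 0 ∩ |AG|² = 4205/256]
   → A = (-105/16, 9/8)

A = (-105/16, 9/8)
C = (11/4, -1/2)
G = (-11/4, 5/2)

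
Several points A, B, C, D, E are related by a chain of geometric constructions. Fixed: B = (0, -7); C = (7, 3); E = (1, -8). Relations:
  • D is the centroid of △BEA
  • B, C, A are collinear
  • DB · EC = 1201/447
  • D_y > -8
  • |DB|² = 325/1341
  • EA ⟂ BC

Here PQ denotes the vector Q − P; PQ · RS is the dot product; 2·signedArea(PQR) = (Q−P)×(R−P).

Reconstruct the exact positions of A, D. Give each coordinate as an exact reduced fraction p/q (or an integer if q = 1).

A = (-21/149, -1073/149)
D = (128/447, -3308/447)

1. A_x = -21/149  [B, C, A are collinear ∩ EA ⟂ BC]
2. A_y = -1073/149  [B, C, A are collinear ∩ EA ⟂ BC]
   → A = (-21/149, -1073/149)
3. D_x = 128/447  [D is the centroid of △BEA]
4. D_y = -3308/447  [D is the centroid of △BEA]
   → D = (128/447, -3308/447)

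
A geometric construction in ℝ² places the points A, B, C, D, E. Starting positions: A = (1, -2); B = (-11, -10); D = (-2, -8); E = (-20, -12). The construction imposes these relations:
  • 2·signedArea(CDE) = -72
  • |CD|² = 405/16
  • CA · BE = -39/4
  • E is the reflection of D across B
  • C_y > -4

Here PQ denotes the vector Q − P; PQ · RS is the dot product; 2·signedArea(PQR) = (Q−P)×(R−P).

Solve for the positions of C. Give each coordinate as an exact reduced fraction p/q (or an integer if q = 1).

1. C_x = 1/4  [CA · BE = -39/4 ∩ 2·signedArea(CDE) = -72]
2. C_y = -7/2  [CA · BE = -39/4 ∩ 2·signedArea(CDE) = -72]
   → C = (1/4, -7/2)

C = (1/4, -7/2)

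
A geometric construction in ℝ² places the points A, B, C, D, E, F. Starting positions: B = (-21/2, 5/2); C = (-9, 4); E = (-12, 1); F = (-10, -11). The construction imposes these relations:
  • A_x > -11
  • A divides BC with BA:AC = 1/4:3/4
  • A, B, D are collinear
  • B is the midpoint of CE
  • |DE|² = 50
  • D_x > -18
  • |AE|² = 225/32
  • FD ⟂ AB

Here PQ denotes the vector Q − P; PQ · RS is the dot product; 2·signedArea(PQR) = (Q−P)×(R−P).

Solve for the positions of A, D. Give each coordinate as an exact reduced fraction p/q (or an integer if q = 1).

A = (-81/8, 23/8)
D = (-17, -4)

1. A_x = -81/8  [A divides BC with BA:AC = 1/4:3/4]
2. A_y = 23/8  [A divides BC with BA:AC = 1/4:3/4]
   → A = (-81/8, 23/8)
3. D_x = -17  [A, B, D are collinear ∩ FD ⟂ AB]
4. D_y = -4  [A, B, D are collinear ∩ FD ⟂ AB]
   → D = (-17, -4)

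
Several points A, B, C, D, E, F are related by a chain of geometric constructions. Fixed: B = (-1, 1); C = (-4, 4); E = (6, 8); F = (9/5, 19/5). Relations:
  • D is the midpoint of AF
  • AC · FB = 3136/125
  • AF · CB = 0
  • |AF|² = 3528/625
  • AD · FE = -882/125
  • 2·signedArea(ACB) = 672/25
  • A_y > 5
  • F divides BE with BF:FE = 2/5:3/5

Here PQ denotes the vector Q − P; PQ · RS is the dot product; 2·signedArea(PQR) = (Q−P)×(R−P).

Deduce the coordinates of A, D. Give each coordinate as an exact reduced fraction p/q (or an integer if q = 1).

1. A_x = 87/25  [AF · CB = 0 ∩ AC · FB = 3136/125]
2. A_y = 137/25  [AF · CB = 0 ∩ AC · FB = 3136/125]
   → A = (87/25, 137/25)
3. D_x = 66/25  [D is the midpoint of AF]
4. D_y = 116/25  [D is the midpoint of AF]
   → D = (66/25, 116/25)

A = (87/25, 137/25)
D = (66/25, 116/25)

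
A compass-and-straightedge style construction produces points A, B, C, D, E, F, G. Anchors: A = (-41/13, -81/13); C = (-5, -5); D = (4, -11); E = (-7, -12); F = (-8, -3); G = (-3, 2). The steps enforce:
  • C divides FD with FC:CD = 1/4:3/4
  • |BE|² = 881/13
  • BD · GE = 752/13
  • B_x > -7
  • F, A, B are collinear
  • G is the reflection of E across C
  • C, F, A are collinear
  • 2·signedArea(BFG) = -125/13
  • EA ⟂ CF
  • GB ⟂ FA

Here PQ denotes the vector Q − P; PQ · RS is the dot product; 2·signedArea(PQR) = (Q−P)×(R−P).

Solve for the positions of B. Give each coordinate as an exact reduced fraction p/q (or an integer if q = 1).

1. B_x = -89/13  [F, A, B are collinear ∩ GB ⟂ FA]
2. B_y = -49/13  [F, A, B are collinear ∩ GB ⟂ FA]
   → B = (-89/13, -49/13)

B = (-89/13, -49/13)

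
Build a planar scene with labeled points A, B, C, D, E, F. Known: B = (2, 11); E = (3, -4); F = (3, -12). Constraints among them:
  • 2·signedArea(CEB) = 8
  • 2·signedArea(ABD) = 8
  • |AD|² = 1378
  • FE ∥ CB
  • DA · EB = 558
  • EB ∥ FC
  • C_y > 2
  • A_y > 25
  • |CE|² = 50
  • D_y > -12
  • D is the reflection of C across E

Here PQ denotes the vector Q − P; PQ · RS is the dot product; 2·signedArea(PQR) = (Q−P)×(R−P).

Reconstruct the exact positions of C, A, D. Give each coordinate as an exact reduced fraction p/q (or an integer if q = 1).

A = (1, 26)
C = (2, 3)
D = (4, -11)

1. C_x = 2  [FE ∥ CB ∩ EB ∥ FC]
2. C_y = 3  [FE ∥ CB ∩ EB ∥ FC]
   → C = (2, 3)
3. D_x = 4  [D is the reflection of C across E]
4. D_y = -11  [D is the reflection of C across E]
   → D = (4, -11)
5. A_x = 1  [2·signedArea(ABD) = 8 ∩ DA · EB = 558]
6. A_y = 26  [2·signedArea(ABD) = 8 ∩ DA · EB = 558]
   → A = (1, 26)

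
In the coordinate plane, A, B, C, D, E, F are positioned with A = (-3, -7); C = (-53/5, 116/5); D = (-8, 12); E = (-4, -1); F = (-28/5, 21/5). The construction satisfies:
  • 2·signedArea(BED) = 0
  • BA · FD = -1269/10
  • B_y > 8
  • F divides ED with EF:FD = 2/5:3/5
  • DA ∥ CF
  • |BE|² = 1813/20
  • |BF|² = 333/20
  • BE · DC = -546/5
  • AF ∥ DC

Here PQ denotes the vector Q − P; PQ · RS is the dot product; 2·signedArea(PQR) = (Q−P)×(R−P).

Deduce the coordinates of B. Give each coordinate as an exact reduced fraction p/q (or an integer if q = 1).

1. B_x = -34/5  [2·signedArea(BED) = 0 ∩ BE · DC = -546/5]
2. B_y = 81/10  [2·signedArea(BED) = 0 ∩ BE · DC = -546/5]
   → B = (-34/5, 81/10)

B = (-34/5, 81/10)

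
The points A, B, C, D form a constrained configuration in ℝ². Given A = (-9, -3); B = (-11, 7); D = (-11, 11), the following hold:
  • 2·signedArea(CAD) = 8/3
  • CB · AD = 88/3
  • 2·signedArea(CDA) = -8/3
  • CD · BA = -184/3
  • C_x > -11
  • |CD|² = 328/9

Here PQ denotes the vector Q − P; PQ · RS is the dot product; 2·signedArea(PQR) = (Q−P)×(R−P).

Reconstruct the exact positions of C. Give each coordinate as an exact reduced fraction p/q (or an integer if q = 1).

C = (-31/3, 5)

1. C_x = -31/3  [2·signedArea(CDA) = -8/3 ∩ CB · AD = 88/3]
2. C_y = 5  [2·signedArea(CDA) = -8/3 ∩ CB · AD = 88/3]
   → C = (-31/3, 5)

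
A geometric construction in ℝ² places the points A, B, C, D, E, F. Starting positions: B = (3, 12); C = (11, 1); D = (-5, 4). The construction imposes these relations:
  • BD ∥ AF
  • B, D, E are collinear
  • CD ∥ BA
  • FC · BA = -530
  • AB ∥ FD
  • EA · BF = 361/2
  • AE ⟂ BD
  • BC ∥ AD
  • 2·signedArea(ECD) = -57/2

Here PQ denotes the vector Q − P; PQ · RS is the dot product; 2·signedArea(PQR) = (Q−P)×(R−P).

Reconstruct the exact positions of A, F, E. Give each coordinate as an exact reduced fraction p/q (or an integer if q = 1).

A = (-13, 15)
E = (-7/2, 11/2)
F = (-21, 7)

1. A_x = -13  [BC ∥ AD ∩ CD ∥ BA]
2. A_y = 15  [BC ∥ AD ∩ CD ∥ BA]
   → A = (-13, 15)
3. F_x = -21  [AB ∥ FD ∩ BD ∥ AF]
4. F_y = 7  [AB ∥ FD ∩ BD ∥ AF]
   → F = (-21, 7)
5. E_x = -7/2  [B, D, E are collinear ∩ AE ⟂ BD]
6. E_y = 11/2  [B, D, E are collinear ∩ AE ⟂ BD]
   → E = (-7/2, 11/2)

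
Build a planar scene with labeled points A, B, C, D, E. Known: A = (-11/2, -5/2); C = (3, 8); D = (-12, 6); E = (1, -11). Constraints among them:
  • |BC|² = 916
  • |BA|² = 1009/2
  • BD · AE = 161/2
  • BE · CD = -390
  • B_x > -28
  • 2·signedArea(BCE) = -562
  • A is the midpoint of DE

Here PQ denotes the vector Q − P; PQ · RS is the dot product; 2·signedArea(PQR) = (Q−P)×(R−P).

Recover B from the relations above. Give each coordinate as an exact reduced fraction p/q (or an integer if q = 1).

B = (-27, 4)

1. B_x = -27  [BD · AE = 161/2 ∩ BE · CD = -390]
2. B_y = 4  [BD · AE = 161/2 ∩ BE · CD = -390]
   → B = (-27, 4)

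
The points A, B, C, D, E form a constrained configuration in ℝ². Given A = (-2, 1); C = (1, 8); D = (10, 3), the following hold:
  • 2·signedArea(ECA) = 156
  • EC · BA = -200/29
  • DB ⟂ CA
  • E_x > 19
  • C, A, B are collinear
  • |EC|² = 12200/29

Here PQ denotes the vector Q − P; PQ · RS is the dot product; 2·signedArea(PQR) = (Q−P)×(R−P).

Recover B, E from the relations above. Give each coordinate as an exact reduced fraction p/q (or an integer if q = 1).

1. B_x = 17/29  [C, A, B are collinear ∩ DB ⟂ CA]
2. B_y = 204/29  [C, A, B are collinear ∩ DB ⟂ CA]
   → B = (17/29, 204/29)
3. E_x = 563/29  [2·signedArea(ECA) = 156 ∩ EC · BA = -200/29]
4. E_y = -30/29  [2·signedArea(ECA) = 156 ∩ EC · BA = -200/29]
   → E = (563/29, -30/29)

B = (17/29, 204/29)
E = (563/29, -30/29)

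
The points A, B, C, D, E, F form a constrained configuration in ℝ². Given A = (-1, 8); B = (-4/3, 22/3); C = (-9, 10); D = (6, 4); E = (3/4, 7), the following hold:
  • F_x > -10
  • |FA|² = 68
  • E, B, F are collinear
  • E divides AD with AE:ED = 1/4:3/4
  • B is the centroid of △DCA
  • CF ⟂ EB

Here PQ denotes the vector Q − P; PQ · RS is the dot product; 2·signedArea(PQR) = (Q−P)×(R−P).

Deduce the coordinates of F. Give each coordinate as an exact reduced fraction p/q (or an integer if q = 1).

F = (-5913/641, 5510/641)

1. F_x = -5913/641  [E, B, F are collinear ∩ CF ⟂ EB]
2. F_y = 5510/641  [E, B, F are collinear ∩ CF ⟂ EB]
   → F = (-5913/641, 5510/641)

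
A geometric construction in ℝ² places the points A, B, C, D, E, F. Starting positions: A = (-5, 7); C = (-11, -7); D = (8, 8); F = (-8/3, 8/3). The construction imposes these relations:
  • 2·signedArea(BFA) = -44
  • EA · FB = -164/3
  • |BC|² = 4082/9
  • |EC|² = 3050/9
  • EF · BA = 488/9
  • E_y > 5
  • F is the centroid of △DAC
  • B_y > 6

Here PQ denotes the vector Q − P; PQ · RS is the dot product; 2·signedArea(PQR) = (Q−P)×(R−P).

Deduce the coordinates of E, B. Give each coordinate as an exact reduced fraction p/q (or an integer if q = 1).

B = (16/3, 20/3)
E = (8/3, 16/3)

1. B_x = 16/3  [line -13/3·x + -7/3·y + 116/3 = 0 ∩ |BC|² = 4082/9]
2. B_y = 20/3  [line -13/3·x + -7/3·y + 116/3 = 0 ∩ |BC|² = 4082/9]
   → B = (16/3, 20/3)
3. E_x = 8/3  [EF · BA = 488/9 ∩ EA · FB = -164/3]
4. E_y = 16/3  [EF · BA = 488/9 ∩ EA · FB = -164/3]
   → E = (8/3, 16/3)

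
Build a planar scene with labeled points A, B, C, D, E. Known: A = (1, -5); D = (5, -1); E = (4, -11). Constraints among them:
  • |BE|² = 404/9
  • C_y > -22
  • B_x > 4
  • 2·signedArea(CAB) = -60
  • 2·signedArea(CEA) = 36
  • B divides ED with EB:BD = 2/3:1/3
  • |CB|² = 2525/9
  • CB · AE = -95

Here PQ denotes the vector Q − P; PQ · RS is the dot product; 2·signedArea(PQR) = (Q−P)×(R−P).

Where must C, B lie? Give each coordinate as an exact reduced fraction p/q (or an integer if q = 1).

1. B_x = 14/3  [B divides ED with EB:BD = 2/3:1/3]
2. B_y = -13/3  [B divides ED with EB:BD = 2/3:1/3]
   → B = (14/3, -13/3)
3. C_x = 3  [2·signedArea(CEA) = 36 ∩ 2·signedArea(CAB) = -60]
4. C_y = -21  [2·signedArea(CEA) = 36 ∩ 2·signedArea(CAB) = -60]
   → C = (3, -21)

B = (14/3, -13/3)
C = (3, -21)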